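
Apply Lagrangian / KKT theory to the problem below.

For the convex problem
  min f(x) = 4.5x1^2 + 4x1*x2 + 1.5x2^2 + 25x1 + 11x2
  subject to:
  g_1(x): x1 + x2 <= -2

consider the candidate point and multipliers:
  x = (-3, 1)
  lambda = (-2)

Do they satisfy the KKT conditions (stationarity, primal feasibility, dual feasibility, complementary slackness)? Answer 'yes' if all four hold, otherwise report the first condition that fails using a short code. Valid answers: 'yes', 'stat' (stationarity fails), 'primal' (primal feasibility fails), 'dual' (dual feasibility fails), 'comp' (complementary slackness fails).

Gradient of f: grad f(x) = Q x + c = (2, 2)
Constraint values g_i(x) = a_i^T x - b_i:
  g_1((-3, 1)) = 0
Stationarity residual: grad f(x) + sum_i lambda_i a_i = (0, 0)
  -> stationarity OK
Primal feasibility (all g_i <= 0): OK
Dual feasibility (all lambda_i >= 0): FAILS
Complementary slackness (lambda_i * g_i(x) = 0 for all i): OK

Verdict: the first failing condition is dual_feasibility -> dual.

dual


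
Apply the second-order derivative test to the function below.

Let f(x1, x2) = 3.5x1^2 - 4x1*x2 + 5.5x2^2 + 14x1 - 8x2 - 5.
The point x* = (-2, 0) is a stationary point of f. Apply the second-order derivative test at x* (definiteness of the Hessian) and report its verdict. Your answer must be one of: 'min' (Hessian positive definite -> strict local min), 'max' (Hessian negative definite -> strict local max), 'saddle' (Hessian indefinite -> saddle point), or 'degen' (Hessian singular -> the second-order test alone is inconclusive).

Compute the Hessian H = grad^2 f:
  H = [[7, -4], [-4, 11]]
Verify stationarity: grad f(x*) = H x* + g = (0, 0).
Eigenvalues of H: 4.5279, 13.4721.
Both eigenvalues > 0, so H is positive definite -> x* is a strict local min.

min


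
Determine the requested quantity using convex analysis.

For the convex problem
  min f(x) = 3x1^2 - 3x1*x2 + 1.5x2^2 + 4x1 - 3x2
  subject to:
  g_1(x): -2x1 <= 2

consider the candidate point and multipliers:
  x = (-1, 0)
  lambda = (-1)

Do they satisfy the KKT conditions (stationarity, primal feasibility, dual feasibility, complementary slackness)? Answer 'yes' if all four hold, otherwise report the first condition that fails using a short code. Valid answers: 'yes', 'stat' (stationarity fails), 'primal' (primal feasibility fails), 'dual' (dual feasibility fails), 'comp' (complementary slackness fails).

Gradient of f: grad f(x) = Q x + c = (-2, 0)
Constraint values g_i(x) = a_i^T x - b_i:
  g_1((-1, 0)) = 0
Stationarity residual: grad f(x) + sum_i lambda_i a_i = (0, 0)
  -> stationarity OK
Primal feasibility (all g_i <= 0): OK
Dual feasibility (all lambda_i >= 0): FAILS
Complementary slackness (lambda_i * g_i(x) = 0 for all i): OK

Verdict: the first failing condition is dual_feasibility -> dual.

dual


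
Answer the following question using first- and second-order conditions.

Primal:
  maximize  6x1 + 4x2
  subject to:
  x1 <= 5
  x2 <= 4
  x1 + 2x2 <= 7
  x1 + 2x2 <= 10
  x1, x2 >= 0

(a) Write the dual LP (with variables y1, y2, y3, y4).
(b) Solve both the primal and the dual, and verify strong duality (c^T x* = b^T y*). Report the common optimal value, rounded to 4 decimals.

The standard primal-dual pair for 'max c^T x s.t. A x <= b, x >= 0' is:
  Dual:  min b^T y  s.t.  A^T y >= c,  y >= 0.

So the dual LP is:
  minimize  5y1 + 4y2 + 7y3 + 10y4
  subject to:
    y1 + y3 + y4 >= 6
    y2 + 2y3 + 2y4 >= 4
    y1, y2, y3, y4 >= 0

Solving the primal: x* = (5, 1).
  primal value c^T x* = 34.
Solving the dual: y* = (4, 0, 2, 0).
  dual value b^T y* = 34.
Strong duality: c^T x* = b^T y*. Confirmed.

34


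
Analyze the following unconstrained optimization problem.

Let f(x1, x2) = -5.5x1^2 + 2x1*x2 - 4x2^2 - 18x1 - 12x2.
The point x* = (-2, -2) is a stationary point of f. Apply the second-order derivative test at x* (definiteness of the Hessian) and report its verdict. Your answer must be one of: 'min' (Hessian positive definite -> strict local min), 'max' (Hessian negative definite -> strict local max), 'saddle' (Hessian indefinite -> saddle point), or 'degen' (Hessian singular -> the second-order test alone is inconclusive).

Compute the Hessian H = grad^2 f:
  H = [[-11, 2], [2, -8]]
Verify stationarity: grad f(x*) = H x* + g = (0, 0).
Eigenvalues of H: -12, -7.
Both eigenvalues < 0, so H is negative definite -> x* is a strict local max.

max


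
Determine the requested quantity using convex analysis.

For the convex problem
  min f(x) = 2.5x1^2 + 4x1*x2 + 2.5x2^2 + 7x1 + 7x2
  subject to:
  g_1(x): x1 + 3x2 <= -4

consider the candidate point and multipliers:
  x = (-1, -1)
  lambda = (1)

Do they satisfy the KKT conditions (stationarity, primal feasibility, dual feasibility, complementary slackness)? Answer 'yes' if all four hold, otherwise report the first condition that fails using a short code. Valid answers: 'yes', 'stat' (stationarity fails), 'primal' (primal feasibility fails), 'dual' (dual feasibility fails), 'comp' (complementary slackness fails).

Gradient of f: grad f(x) = Q x + c = (-2, -2)
Constraint values g_i(x) = a_i^T x - b_i:
  g_1((-1, -1)) = 0
Stationarity residual: grad f(x) + sum_i lambda_i a_i = (-1, 1)
  -> stationarity FAILS
Primal feasibility (all g_i <= 0): OK
Dual feasibility (all lambda_i >= 0): OK
Complementary slackness (lambda_i * g_i(x) = 0 for all i): OK

Verdict: the first failing condition is stationarity -> stat.

stat


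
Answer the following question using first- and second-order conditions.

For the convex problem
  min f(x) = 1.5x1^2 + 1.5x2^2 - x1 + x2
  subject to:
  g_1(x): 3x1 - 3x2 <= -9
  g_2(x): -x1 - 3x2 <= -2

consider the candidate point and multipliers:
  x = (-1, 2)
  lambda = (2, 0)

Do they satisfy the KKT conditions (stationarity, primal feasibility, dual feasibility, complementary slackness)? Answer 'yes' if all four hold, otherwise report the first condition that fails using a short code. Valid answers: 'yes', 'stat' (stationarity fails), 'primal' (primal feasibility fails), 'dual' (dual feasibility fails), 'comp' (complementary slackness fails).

Gradient of f: grad f(x) = Q x + c = (-4, 7)
Constraint values g_i(x) = a_i^T x - b_i:
  g_1((-1, 2)) = 0
  g_2((-1, 2)) = -3
Stationarity residual: grad f(x) + sum_i lambda_i a_i = (2, 1)
  -> stationarity FAILS
Primal feasibility (all g_i <= 0): OK
Dual feasibility (all lambda_i >= 0): OK
Complementary slackness (lambda_i * g_i(x) = 0 for all i): OK

Verdict: the first failing condition is stationarity -> stat.

stat


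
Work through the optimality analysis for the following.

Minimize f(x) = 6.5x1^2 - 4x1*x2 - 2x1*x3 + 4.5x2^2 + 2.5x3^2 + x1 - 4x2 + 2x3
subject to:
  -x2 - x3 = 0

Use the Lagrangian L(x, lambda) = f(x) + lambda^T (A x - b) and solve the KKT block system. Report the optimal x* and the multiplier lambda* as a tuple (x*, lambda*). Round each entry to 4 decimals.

Form the Lagrangian:
  L(x, lambda) = (1/2) x^T Q x + c^T x + lambda^T (A x - b)
Stationarity (grad_x L = 0): Q x + c + A^T lambda = 0.
Primal feasibility: A x = b.

This gives the KKT block system:
  [ Q   A^T ] [ x     ]   [-c ]
  [ A    0  ] [ lambda ] = [ b ]

Solving the linear system:
  x*      = (-0.0112, 0.427, -0.427)
  lambda* = (-0.1124)
  f(x*)   = -1.2865

x* = (-0.0112, 0.427, -0.427), lambda* = (-0.1124)


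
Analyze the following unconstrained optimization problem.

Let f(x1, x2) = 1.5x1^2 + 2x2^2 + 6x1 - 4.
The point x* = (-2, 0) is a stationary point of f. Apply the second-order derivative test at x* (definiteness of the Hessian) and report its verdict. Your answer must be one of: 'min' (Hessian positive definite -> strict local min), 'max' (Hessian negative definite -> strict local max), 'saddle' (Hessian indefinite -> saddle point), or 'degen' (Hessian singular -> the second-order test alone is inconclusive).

Compute the Hessian H = grad^2 f:
  H = [[3, 0], [0, 4]]
Verify stationarity: grad f(x*) = H x* + g = (0, 0).
Eigenvalues of H: 3, 4.
Both eigenvalues > 0, so H is positive definite -> x* is a strict local min.

min


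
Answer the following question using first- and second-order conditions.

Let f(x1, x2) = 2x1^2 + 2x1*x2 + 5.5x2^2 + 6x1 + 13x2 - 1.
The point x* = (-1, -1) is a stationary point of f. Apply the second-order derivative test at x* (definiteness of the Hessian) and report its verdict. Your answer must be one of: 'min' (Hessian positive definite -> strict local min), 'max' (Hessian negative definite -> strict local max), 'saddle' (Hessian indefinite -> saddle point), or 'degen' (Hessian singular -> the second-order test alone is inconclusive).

Compute the Hessian H = grad^2 f:
  H = [[4, 2], [2, 11]]
Verify stationarity: grad f(x*) = H x* + g = (0, 0).
Eigenvalues of H: 3.4689, 11.5311.
Both eigenvalues > 0, so H is positive definite -> x* is a strict local min.

min


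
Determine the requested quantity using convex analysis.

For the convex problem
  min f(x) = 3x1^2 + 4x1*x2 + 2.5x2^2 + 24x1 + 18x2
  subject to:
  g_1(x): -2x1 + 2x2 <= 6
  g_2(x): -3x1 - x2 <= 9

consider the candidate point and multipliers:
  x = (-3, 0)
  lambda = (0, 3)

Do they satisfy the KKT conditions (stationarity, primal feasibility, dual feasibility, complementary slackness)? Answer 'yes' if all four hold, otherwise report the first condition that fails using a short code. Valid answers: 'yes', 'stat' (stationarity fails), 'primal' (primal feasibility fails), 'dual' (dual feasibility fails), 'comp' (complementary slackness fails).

Gradient of f: grad f(x) = Q x + c = (6, 6)
Constraint values g_i(x) = a_i^T x - b_i:
  g_1((-3, 0)) = 0
  g_2((-3, 0)) = 0
Stationarity residual: grad f(x) + sum_i lambda_i a_i = (-3, 3)
  -> stationarity FAILS
Primal feasibility (all g_i <= 0): OK
Dual feasibility (all lambda_i >= 0): OK
Complementary slackness (lambda_i * g_i(x) = 0 for all i): OK

Verdict: the first failing condition is stationarity -> stat.

stat


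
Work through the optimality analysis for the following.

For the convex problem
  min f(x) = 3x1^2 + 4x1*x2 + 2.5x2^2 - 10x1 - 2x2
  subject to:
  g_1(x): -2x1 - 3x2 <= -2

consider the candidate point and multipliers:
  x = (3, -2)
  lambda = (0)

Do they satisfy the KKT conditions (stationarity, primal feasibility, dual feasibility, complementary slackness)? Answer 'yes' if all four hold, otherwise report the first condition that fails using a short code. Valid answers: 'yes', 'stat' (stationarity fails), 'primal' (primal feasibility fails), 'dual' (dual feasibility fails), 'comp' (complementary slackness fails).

Gradient of f: grad f(x) = Q x + c = (0, 0)
Constraint values g_i(x) = a_i^T x - b_i:
  g_1((3, -2)) = 2
Stationarity residual: grad f(x) + sum_i lambda_i a_i = (0, 0)
  -> stationarity OK
Primal feasibility (all g_i <= 0): FAILS
Dual feasibility (all lambda_i >= 0): OK
Complementary slackness (lambda_i * g_i(x) = 0 for all i): OK

Verdict: the first failing condition is primal_feasibility -> primal.

primal


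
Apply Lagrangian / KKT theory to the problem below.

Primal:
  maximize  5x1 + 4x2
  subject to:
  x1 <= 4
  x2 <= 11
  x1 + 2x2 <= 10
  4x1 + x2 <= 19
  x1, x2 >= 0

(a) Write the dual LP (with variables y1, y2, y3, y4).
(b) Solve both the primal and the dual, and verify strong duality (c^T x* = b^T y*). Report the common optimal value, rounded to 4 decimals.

The standard primal-dual pair for 'max c^T x s.t. A x <= b, x >= 0' is:
  Dual:  min b^T y  s.t.  A^T y >= c,  y >= 0.

So the dual LP is:
  minimize  4y1 + 11y2 + 10y3 + 19y4
  subject to:
    y1 + y3 + 4y4 >= 5
    y2 + 2y3 + y4 >= 4
    y1, y2, y3, y4 >= 0

Solving the primal: x* = (4, 3).
  primal value c^T x* = 32.
Solving the dual: y* = (3, 0, 2, 0).
  dual value b^T y* = 32.
Strong duality: c^T x* = b^T y*. Confirmed.

32


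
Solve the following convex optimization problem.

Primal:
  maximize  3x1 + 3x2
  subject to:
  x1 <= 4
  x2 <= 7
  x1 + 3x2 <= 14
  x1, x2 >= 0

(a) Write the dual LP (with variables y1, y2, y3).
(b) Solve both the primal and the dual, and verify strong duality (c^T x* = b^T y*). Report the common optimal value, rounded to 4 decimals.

The standard primal-dual pair for 'max c^T x s.t. A x <= b, x >= 0' is:
  Dual:  min b^T y  s.t.  A^T y >= c,  y >= 0.

So the dual LP is:
  minimize  4y1 + 7y2 + 14y3
  subject to:
    y1 + y3 >= 3
    y2 + 3y3 >= 3
    y1, y2, y3 >= 0

Solving the primal: x* = (4, 3.3333).
  primal value c^T x* = 22.
Solving the dual: y* = (2, 0, 1).
  dual value b^T y* = 22.
Strong duality: c^T x* = b^T y*. Confirmed.

22


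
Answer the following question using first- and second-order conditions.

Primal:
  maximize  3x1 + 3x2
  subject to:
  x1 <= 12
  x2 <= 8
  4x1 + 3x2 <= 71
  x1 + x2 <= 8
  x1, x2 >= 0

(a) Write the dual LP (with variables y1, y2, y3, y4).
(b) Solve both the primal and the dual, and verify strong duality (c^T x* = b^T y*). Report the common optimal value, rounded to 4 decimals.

The standard primal-dual pair for 'max c^T x s.t. A x <= b, x >= 0' is:
  Dual:  min b^T y  s.t.  A^T y >= c,  y >= 0.

So the dual LP is:
  minimize  12y1 + 8y2 + 71y3 + 8y4
  subject to:
    y1 + 4y3 + y4 >= 3
    y2 + 3y3 + y4 >= 3
    y1, y2, y3, y4 >= 0

Solving the primal: x* = (8, 0).
  primal value c^T x* = 24.
Solving the dual: y* = (0, 0, 0, 3).
  dual value b^T y* = 24.
Strong duality: c^T x* = b^T y*. Confirmed.

24


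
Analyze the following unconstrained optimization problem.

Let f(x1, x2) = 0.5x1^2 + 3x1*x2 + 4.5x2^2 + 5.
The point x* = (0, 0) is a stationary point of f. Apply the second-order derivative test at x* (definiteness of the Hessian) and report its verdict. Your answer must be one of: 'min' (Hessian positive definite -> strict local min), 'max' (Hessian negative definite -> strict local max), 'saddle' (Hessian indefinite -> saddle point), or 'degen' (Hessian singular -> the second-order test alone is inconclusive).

Compute the Hessian H = grad^2 f:
  H = [[1, 3], [3, 9]]
Verify stationarity: grad f(x*) = H x* + g = (0, 0).
Eigenvalues of H: 0, 10.
H has a zero eigenvalue (singular; positive semidefinite but not definite), so H is neither positive definite, negative definite, nor indefinite. The second-order test alone is inconclusive -> degen.
(Indeed, f is constant along the null direction of H through x*, so x* is not a strict local extremum.)

degen


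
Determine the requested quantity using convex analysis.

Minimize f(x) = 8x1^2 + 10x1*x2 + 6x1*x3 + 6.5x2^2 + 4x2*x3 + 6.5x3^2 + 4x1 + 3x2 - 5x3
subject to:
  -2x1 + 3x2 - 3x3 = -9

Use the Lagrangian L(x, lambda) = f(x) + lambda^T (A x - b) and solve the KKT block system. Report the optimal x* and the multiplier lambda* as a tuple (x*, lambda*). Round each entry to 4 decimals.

Form the Lagrangian:
  L(x, lambda) = (1/2) x^T Q x + c^T x + lambda^T (A x - b)
Stationarity (grad_x L = 0): Q x + c + A^T lambda = 0.
Primal feasibility: A x = b.

This gives the KKT block system:
  [ Q   A^T ] [ x     ]   [-c ]
  [ A    0  ] [ lambda ] = [ b ]

Solving the linear system:
  x*      = (0.5627, -1.5184, 1.1065)
  lambda* = (2.2289)
  f(x*)   = 6.1114

x* = (0.5627, -1.5184, 1.1065), lambda* = (2.2289)


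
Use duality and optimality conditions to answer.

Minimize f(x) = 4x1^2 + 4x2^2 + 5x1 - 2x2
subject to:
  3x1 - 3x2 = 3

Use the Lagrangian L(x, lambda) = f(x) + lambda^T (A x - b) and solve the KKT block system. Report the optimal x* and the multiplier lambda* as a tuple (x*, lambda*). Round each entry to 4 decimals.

Form the Lagrangian:
  L(x, lambda) = (1/2) x^T Q x + c^T x + lambda^T (A x - b)
Stationarity (grad_x L = 0): Q x + c + A^T lambda = 0.
Primal feasibility: A x = b.

This gives the KKT block system:
  [ Q   A^T ] [ x     ]   [-c ]
  [ A    0  ] [ lambda ] = [ b ]

Solving the linear system:
  x*      = (0.3125, -0.6875)
  lambda* = (-2.5)
  f(x*)   = 5.2188

x* = (0.3125, -0.6875), lambda* = (-2.5)


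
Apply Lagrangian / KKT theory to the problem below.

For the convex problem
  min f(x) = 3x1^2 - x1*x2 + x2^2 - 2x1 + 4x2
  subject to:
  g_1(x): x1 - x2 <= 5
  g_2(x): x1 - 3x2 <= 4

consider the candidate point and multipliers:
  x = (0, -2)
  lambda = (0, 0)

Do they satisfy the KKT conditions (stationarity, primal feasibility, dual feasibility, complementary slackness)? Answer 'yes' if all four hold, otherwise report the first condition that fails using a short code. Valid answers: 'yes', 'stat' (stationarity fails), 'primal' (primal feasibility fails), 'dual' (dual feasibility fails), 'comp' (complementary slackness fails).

Gradient of f: grad f(x) = Q x + c = (0, 0)
Constraint values g_i(x) = a_i^T x - b_i:
  g_1((0, -2)) = -3
  g_2((0, -2)) = 2
Stationarity residual: grad f(x) + sum_i lambda_i a_i = (0, 0)
  -> stationarity OK
Primal feasibility (all g_i <= 0): FAILS
Dual feasibility (all lambda_i >= 0): OK
Complementary slackness (lambda_i * g_i(x) = 0 for all i): OK

Verdict: the first failing condition is primal_feasibility -> primal.

primal


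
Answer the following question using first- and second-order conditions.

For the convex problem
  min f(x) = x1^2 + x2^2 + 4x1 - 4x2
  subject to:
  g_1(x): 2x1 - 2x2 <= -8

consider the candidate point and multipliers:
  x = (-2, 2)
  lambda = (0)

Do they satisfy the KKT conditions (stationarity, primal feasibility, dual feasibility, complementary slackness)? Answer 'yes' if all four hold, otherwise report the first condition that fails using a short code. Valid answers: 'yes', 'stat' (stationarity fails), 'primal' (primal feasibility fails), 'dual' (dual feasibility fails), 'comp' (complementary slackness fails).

Gradient of f: grad f(x) = Q x + c = (0, 0)
Constraint values g_i(x) = a_i^T x - b_i:
  g_1((-2, 2)) = 0
Stationarity residual: grad f(x) + sum_i lambda_i a_i = (0, 0)
  -> stationarity OK
Primal feasibility (all g_i <= 0): OK
Dual feasibility (all lambda_i >= 0): OK
Complementary slackness (lambda_i * g_i(x) = 0 for all i): OK

Verdict: yes, KKT holds.

yes


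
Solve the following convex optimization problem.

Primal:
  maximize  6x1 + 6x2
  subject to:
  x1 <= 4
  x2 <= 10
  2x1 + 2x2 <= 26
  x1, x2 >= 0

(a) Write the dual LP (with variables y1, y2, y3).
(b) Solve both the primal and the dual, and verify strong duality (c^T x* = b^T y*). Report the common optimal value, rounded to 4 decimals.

The standard primal-dual pair for 'max c^T x s.t. A x <= b, x >= 0' is:
  Dual:  min b^T y  s.t.  A^T y >= c,  y >= 0.

So the dual LP is:
  minimize  4y1 + 10y2 + 26y3
  subject to:
    y1 + 2y3 >= 6
    y2 + 2y3 >= 6
    y1, y2, y3 >= 0

Solving the primal: x* = (3, 10).
  primal value c^T x* = 78.
Solving the dual: y* = (0, 0, 3).
  dual value b^T y* = 78.
Strong duality: c^T x* = b^T y*. Confirmed.

78


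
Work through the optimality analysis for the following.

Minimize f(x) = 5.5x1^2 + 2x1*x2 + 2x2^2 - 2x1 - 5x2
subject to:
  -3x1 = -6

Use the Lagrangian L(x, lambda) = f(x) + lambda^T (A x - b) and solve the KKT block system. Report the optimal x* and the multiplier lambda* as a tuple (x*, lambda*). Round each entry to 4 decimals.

Form the Lagrangian:
  L(x, lambda) = (1/2) x^T Q x + c^T x + lambda^T (A x - b)
Stationarity (grad_x L = 0): Q x + c + A^T lambda = 0.
Primal feasibility: A x = b.

This gives the KKT block system:
  [ Q   A^T ] [ x     ]   [-c ]
  [ A    0  ] [ lambda ] = [ b ]

Solving the linear system:
  x*      = (2, 0.25)
  lambda* = (6.8333)
  f(x*)   = 17.875

x* = (2, 0.25), lambda* = (6.8333)


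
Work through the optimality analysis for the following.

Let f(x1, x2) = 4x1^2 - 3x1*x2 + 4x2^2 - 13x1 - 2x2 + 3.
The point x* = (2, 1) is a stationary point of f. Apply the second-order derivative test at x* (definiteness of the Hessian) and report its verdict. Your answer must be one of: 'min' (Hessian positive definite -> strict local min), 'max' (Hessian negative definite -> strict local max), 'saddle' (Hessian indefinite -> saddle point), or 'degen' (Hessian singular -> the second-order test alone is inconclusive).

Compute the Hessian H = grad^2 f:
  H = [[8, -3], [-3, 8]]
Verify stationarity: grad f(x*) = H x* + g = (0, 0).
Eigenvalues of H: 5, 11.
Both eigenvalues > 0, so H is positive definite -> x* is a strict local min.

min


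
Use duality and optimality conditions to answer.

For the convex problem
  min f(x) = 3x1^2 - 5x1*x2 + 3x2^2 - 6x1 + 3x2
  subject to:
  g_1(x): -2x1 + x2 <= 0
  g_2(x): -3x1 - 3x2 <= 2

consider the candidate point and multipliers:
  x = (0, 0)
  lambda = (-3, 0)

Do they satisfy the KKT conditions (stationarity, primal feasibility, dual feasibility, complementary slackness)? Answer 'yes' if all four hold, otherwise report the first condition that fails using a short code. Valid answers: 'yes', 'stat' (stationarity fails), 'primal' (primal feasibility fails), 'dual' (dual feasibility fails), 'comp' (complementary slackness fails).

Gradient of f: grad f(x) = Q x + c = (-6, 3)
Constraint values g_i(x) = a_i^T x - b_i:
  g_1((0, 0)) = 0
  g_2((0, 0)) = -2
Stationarity residual: grad f(x) + sum_i lambda_i a_i = (0, 0)
  -> stationarity OK
Primal feasibility (all g_i <= 0): OK
Dual feasibility (all lambda_i >= 0): FAILS
Complementary slackness (lambda_i * g_i(x) = 0 for all i): OK

Verdict: the first failing condition is dual_feasibility -> dual.

dual


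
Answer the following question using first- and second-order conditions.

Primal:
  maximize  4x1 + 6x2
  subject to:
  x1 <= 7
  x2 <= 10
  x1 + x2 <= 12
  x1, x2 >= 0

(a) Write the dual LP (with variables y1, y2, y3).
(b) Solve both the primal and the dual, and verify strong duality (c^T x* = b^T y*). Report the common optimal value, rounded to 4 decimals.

The standard primal-dual pair for 'max c^T x s.t. A x <= b, x >= 0' is:
  Dual:  min b^T y  s.t.  A^T y >= c,  y >= 0.

So the dual LP is:
  minimize  7y1 + 10y2 + 12y3
  subject to:
    y1 + y3 >= 4
    y2 + y3 >= 6
    y1, y2, y3 >= 0

Solving the primal: x* = (2, 10).
  primal value c^T x* = 68.
Solving the dual: y* = (0, 2, 4).
  dual value b^T y* = 68.
Strong duality: c^T x* = b^T y*. Confirmed.

68


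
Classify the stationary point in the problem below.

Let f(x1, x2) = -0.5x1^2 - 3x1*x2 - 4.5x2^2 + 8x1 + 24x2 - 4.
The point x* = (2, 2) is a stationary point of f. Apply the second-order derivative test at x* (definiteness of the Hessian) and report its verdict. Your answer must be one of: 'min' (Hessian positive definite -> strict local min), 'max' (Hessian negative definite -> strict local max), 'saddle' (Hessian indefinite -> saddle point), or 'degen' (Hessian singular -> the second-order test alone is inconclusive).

Compute the Hessian H = grad^2 f:
  H = [[-1, -3], [-3, -9]]
Verify stationarity: grad f(x*) = H x* + g = (0, 0).
Eigenvalues of H: -10, 0.
H has a zero eigenvalue (singular; negative semidefinite but not definite), so H is neither positive definite, negative definite, nor indefinite. The second-order test alone is inconclusive -> degen.
(Indeed, f is constant along the null direction of H through x*, so x* is not a strict local extremum.)

degen


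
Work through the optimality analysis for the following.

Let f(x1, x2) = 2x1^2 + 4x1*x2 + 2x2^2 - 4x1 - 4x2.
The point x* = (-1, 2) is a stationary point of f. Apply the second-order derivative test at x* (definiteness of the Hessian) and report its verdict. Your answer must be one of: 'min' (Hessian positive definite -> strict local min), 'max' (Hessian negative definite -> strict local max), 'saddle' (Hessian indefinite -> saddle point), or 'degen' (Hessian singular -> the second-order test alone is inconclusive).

Compute the Hessian H = grad^2 f:
  H = [[4, 4], [4, 4]]
Verify stationarity: grad f(x*) = H x* + g = (0, 0).
Eigenvalues of H: 0, 8.
H has a zero eigenvalue (singular; positive semidefinite but not definite), so H is neither positive definite, negative definite, nor indefinite. The second-order test alone is inconclusive -> degen.
(Indeed, f is constant along the null direction of H through x*, so x* is not a strict local extremum.)

degen


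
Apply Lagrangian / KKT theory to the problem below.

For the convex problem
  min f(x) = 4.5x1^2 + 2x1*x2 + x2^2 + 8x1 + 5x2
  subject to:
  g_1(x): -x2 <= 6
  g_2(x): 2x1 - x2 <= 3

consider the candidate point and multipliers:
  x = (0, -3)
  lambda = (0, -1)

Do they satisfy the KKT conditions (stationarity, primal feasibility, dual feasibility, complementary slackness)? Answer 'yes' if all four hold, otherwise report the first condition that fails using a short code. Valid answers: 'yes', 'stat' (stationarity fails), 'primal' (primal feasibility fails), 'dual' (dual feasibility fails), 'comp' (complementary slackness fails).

Gradient of f: grad f(x) = Q x + c = (2, -1)
Constraint values g_i(x) = a_i^T x - b_i:
  g_1((0, -3)) = -3
  g_2((0, -3)) = 0
Stationarity residual: grad f(x) + sum_i lambda_i a_i = (0, 0)
  -> stationarity OK
Primal feasibility (all g_i <= 0): OK
Dual feasibility (all lambda_i >= 0): FAILS
Complementary slackness (lambda_i * g_i(x) = 0 for all i): OK

Verdict: the first failing condition is dual_feasibility -> dual.

dual


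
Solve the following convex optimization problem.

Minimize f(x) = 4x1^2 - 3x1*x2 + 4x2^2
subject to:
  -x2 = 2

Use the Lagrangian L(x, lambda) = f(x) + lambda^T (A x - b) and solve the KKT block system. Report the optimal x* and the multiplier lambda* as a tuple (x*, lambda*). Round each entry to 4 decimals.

Form the Lagrangian:
  L(x, lambda) = (1/2) x^T Q x + c^T x + lambda^T (A x - b)
Stationarity (grad_x L = 0): Q x + c + A^T lambda = 0.
Primal feasibility: A x = b.

This gives the KKT block system:
  [ Q   A^T ] [ x     ]   [-c ]
  [ A    0  ] [ lambda ] = [ b ]

Solving the linear system:
  x*      = (-0.75, -2)
  lambda* = (-13.75)
  f(x*)   = 13.75

x* = (-0.75, -2), lambda* = (-13.75)


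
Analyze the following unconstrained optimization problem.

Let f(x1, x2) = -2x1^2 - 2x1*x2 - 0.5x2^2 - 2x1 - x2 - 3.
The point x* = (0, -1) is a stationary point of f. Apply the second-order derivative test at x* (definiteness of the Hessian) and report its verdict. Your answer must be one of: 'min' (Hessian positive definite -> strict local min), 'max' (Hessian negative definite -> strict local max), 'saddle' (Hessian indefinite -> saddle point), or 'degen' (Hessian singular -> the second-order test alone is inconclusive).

Compute the Hessian H = grad^2 f:
  H = [[-4, -2], [-2, -1]]
Verify stationarity: grad f(x*) = H x* + g = (0, 0).
Eigenvalues of H: -5, 0.
H has a zero eigenvalue (singular; negative semidefinite but not definite), so H is neither positive definite, negative definite, nor indefinite. The second-order test alone is inconclusive -> degen.
(Indeed, f is constant along the null direction of H through x*, so x* is not a strict local extremum.)

degen


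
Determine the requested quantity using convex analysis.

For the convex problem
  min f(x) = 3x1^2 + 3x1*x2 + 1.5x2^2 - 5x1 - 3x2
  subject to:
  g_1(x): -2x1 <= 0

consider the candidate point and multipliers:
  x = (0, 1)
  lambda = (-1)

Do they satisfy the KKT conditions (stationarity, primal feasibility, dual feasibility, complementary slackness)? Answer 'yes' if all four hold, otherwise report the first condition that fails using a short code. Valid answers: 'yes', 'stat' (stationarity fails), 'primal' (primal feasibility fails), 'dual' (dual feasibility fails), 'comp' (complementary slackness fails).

Gradient of f: grad f(x) = Q x + c = (-2, 0)
Constraint values g_i(x) = a_i^T x - b_i:
  g_1((0, 1)) = 0
Stationarity residual: grad f(x) + sum_i lambda_i a_i = (0, 0)
  -> stationarity OK
Primal feasibility (all g_i <= 0): OK
Dual feasibility (all lambda_i >= 0): FAILS
Complementary slackness (lambda_i * g_i(x) = 0 for all i): OK

Verdict: the first failing condition is dual_feasibility -> dual.

dual


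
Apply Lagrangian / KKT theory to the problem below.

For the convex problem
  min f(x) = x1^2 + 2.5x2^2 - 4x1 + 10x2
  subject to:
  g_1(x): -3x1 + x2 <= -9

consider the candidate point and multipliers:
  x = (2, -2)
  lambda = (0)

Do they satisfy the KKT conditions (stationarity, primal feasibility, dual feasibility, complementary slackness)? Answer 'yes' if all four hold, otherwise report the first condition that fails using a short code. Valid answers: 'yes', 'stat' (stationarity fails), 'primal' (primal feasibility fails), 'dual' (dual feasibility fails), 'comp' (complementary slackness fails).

Gradient of f: grad f(x) = Q x + c = (0, 0)
Constraint values g_i(x) = a_i^T x - b_i:
  g_1((2, -2)) = 1
Stationarity residual: grad f(x) + sum_i lambda_i a_i = (0, 0)
  -> stationarity OK
Primal feasibility (all g_i <= 0): FAILS
Dual feasibility (all lambda_i >= 0): OK
Complementary slackness (lambda_i * g_i(x) = 0 for all i): OK

Verdict: the first failing condition is primal_feasibility -> primal.

primal


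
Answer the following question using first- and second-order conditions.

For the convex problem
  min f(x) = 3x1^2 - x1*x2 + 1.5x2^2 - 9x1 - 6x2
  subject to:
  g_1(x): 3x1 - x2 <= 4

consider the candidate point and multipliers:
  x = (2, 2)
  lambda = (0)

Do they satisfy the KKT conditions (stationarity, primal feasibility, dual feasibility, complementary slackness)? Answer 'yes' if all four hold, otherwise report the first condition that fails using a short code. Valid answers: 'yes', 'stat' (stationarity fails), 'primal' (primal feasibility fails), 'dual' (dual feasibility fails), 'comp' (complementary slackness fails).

Gradient of f: grad f(x) = Q x + c = (1, -2)
Constraint values g_i(x) = a_i^T x - b_i:
  g_1((2, 2)) = 0
Stationarity residual: grad f(x) + sum_i lambda_i a_i = (1, -2)
  -> stationarity FAILS
Primal feasibility (all g_i <= 0): OK
Dual feasibility (all lambda_i >= 0): OK
Complementary slackness (lambda_i * g_i(x) = 0 for all i): OK

Verdict: the first failing condition is stationarity -> stat.

stat


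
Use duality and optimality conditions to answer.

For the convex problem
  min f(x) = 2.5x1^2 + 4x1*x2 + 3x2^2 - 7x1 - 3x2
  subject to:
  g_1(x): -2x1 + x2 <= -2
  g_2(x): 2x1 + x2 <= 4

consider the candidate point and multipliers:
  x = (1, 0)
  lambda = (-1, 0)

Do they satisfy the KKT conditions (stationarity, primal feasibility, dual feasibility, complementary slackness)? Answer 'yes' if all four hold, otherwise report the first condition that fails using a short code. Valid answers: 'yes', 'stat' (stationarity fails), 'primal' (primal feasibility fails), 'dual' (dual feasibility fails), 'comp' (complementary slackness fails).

Gradient of f: grad f(x) = Q x + c = (-2, 1)
Constraint values g_i(x) = a_i^T x - b_i:
  g_1((1, 0)) = 0
  g_2((1, 0)) = -2
Stationarity residual: grad f(x) + sum_i lambda_i a_i = (0, 0)
  -> stationarity OK
Primal feasibility (all g_i <= 0): OK
Dual feasibility (all lambda_i >= 0): FAILS
Complementary slackness (lambda_i * g_i(x) = 0 for all i): OK

Verdict: the first failing condition is dual_feasibility -> dual.

dual


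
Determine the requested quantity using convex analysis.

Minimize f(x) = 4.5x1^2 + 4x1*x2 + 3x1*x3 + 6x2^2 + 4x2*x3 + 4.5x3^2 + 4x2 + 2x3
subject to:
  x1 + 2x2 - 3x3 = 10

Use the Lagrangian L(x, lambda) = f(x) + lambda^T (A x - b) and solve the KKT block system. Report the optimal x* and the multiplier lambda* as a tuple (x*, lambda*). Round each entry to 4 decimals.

Form the Lagrangian:
  L(x, lambda) = (1/2) x^T Q x + c^T x + lambda^T (A x - b)
Stationarity (grad_x L = 0): Q x + c + A^T lambda = 0.
Primal feasibility: A x = b.

This gives the KKT block system:
  [ Q   A^T ] [ x     ]   [-c ]
  [ A    0  ] [ lambda ] = [ b ]

Solving the linear system:
  x*      = (0.8947, 0.9211, -2.4211)
  lambda* = (-4.4737)
  f(x*)   = 21.7895

x* = (0.8947, 0.9211, -2.4211), lambda* = (-4.4737)


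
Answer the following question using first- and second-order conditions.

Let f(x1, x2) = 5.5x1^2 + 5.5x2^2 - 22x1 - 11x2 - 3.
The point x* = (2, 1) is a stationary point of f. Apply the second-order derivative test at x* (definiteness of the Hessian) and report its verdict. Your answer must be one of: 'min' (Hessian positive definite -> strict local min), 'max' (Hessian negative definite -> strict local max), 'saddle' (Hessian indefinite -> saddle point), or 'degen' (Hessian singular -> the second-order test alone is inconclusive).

Compute the Hessian H = grad^2 f:
  H = [[11, 0], [0, 11]]
Verify stationarity: grad f(x*) = H x* + g = (0, 0).
Eigenvalues of H: 11, 11.
Both eigenvalues > 0, so H is positive definite -> x* is a strict local min.

min


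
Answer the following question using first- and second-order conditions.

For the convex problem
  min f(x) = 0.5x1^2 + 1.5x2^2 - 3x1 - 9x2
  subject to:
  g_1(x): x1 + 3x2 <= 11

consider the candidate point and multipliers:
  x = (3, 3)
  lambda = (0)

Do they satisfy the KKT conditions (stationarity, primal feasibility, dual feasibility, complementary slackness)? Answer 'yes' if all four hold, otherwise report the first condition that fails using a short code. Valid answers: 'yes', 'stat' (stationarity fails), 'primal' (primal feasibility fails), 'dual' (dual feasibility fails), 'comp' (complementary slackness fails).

Gradient of f: grad f(x) = Q x + c = (0, 0)
Constraint values g_i(x) = a_i^T x - b_i:
  g_1((3, 3)) = 1
Stationarity residual: grad f(x) + sum_i lambda_i a_i = (0, 0)
  -> stationarity OK
Primal feasibility (all g_i <= 0): FAILS
Dual feasibility (all lambda_i >= 0): OK
Complementary slackness (lambda_i * g_i(x) = 0 for all i): OK

Verdict: the first failing condition is primal_feasibility -> primal.

primal


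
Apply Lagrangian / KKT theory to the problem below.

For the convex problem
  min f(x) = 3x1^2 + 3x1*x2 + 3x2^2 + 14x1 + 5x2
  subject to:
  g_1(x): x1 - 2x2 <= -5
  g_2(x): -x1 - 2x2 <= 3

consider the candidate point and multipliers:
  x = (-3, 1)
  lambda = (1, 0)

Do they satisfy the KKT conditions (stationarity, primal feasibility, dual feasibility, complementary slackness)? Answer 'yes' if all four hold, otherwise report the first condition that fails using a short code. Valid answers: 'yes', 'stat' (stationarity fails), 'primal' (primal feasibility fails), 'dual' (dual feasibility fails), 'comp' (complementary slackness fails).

Gradient of f: grad f(x) = Q x + c = (-1, 2)
Constraint values g_i(x) = a_i^T x - b_i:
  g_1((-3, 1)) = 0
  g_2((-3, 1)) = -2
Stationarity residual: grad f(x) + sum_i lambda_i a_i = (0, 0)
  -> stationarity OK
Primal feasibility (all g_i <= 0): OK
Dual feasibility (all lambda_i >= 0): OK
Complementary slackness (lambda_i * g_i(x) = 0 for all i): OK

Verdict: yes, KKT holds.

yes


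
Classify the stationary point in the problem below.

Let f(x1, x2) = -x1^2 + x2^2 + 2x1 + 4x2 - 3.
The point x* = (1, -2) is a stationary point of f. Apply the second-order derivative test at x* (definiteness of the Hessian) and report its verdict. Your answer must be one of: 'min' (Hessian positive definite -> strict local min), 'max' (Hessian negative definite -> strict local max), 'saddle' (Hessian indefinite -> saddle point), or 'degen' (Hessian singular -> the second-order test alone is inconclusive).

Compute the Hessian H = grad^2 f:
  H = [[-2, 0], [0, 2]]
Verify stationarity: grad f(x*) = H x* + g = (0, 0).
Eigenvalues of H: -2, 2.
Eigenvalues have mixed signs, so H is indefinite -> x* is a saddle point.

saddle


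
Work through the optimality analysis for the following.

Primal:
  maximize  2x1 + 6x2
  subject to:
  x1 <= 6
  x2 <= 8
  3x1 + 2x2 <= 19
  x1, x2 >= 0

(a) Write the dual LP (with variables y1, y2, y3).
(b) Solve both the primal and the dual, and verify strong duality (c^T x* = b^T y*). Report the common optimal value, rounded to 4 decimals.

The standard primal-dual pair for 'max c^T x s.t. A x <= b, x >= 0' is:
  Dual:  min b^T y  s.t.  A^T y >= c,  y >= 0.

So the dual LP is:
  minimize  6y1 + 8y2 + 19y3
  subject to:
    y1 + 3y3 >= 2
    y2 + 2y3 >= 6
    y1, y2, y3 >= 0

Solving the primal: x* = (1, 8).
  primal value c^T x* = 50.
Solving the dual: y* = (0, 4.6667, 0.6667).
  dual value b^T y* = 50.
Strong duality: c^T x* = b^T y*. Confirmed.

50


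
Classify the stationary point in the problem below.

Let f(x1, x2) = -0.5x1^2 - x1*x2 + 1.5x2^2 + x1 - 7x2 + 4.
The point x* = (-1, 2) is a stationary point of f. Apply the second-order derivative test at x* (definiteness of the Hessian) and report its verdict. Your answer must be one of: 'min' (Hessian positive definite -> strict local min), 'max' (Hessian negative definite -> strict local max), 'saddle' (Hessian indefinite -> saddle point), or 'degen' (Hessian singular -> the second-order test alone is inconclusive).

Compute the Hessian H = grad^2 f:
  H = [[-1, -1], [-1, 3]]
Verify stationarity: grad f(x*) = H x* + g = (0, 0).
Eigenvalues of H: -1.2361, 3.2361.
Eigenvalues have mixed signs, so H is indefinite -> x* is a saddle point.

saddle


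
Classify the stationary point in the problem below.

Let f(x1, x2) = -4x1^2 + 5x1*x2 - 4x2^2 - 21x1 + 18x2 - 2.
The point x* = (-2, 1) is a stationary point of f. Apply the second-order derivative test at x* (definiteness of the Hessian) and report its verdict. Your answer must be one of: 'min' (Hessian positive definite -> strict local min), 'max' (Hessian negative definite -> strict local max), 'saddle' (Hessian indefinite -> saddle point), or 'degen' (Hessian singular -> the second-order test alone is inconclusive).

Compute the Hessian H = grad^2 f:
  H = [[-8, 5], [5, -8]]
Verify stationarity: grad f(x*) = H x* + g = (0, 0).
Eigenvalues of H: -13, -3.
Both eigenvalues < 0, so H is negative definite -> x* is a strict local max.

max


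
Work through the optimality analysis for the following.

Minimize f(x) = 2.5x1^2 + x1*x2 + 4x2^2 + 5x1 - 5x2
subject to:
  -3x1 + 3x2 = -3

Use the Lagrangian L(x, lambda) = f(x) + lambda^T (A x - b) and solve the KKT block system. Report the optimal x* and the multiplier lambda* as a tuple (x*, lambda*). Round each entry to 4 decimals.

Form the Lagrangian:
  L(x, lambda) = (1/2) x^T Q x + c^T x + lambda^T (A x - b)
Stationarity (grad_x L = 0): Q x + c + A^T lambda = 0.
Primal feasibility: A x = b.

This gives the KKT block system:
  [ Q   A^T ] [ x     ]   [-c ]
  [ A    0  ] [ lambda ] = [ b ]

Solving the linear system:
  x*      = (0.6, -0.4)
  lambda* = (2.5333)
  f(x*)   = 6.3

x* = (0.6, -0.4), lambda* = (2.5333)


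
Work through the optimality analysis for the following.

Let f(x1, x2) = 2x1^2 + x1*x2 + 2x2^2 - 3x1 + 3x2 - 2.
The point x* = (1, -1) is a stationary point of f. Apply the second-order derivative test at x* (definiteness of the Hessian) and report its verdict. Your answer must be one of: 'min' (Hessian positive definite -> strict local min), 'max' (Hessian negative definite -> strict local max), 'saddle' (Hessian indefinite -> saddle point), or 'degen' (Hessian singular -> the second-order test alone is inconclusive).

Compute the Hessian H = grad^2 f:
  H = [[4, 1], [1, 4]]
Verify stationarity: grad f(x*) = H x* + g = (0, 0).
Eigenvalues of H: 3, 5.
Both eigenvalues > 0, so H is positive definite -> x* is a strict local min.

min


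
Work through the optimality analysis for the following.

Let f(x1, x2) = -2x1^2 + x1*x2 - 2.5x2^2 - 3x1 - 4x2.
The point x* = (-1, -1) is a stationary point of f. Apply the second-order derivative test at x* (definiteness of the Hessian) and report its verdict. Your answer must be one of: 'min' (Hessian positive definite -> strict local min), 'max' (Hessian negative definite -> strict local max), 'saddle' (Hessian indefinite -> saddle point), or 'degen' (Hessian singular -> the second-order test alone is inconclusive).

Compute the Hessian H = grad^2 f:
  H = [[-4, 1], [1, -5]]
Verify stationarity: grad f(x*) = H x* + g = (0, 0).
Eigenvalues of H: -5.618, -3.382.
Both eigenvalues < 0, so H is negative definite -> x* is a strict local max.

max


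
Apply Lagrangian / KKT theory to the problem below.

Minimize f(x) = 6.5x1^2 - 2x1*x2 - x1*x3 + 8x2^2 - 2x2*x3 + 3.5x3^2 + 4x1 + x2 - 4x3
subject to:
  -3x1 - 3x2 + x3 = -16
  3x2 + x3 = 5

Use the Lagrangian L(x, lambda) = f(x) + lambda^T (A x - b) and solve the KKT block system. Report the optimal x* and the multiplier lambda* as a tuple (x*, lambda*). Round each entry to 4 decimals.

Form the Lagrangian:
  L(x, lambda) = (1/2) x^T Q x + c^T x + lambda^T (A x - b)
Stationarity (grad_x L = 0): Q x + c + A^T lambda = 0.
Primal feasibility: A x = b.

This gives the KKT block system:
  [ Q   A^T ] [ x     ]   [-c ]
  [ A    0  ] [ lambda ] = [ b ]

Solving the linear system:
  x*      = (3.0432, 1.9784, -0.9353)
  lambda* = (13.5132, 4.0336)
  f(x*)   = 106.9676

x* = (3.0432, 1.9784, -0.9353), lambda* = (13.5132, 4.0336)
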